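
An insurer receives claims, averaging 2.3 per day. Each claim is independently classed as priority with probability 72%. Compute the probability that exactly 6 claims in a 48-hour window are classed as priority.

Thinning: the claims that are classed as priority themselves form a Poisson process with rate 0.72 × 2.3 = 1.656 per day.
Over the interval, μ = 1.656 × 2 = 3.312 (a 48-hour window = 2 days).
P(N = 6) = e^(−3.312) · 3.312^6/6! ≈ 0.0668.

0.0668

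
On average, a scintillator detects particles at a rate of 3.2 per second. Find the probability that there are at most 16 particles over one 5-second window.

Over the interval, μ = 3.2 × 5 = 16 (a 5-second window = 5 seconds).
P(N ≤ 16) = Σ_{j=0}^{16} e^(−μ) μ^j/j! ≈ 0.5660.

0.5660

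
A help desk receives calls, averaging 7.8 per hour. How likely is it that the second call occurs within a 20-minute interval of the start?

Over the interval, μ = 7.8 × 1/3 = 2.6 (a 20-minute interval = 1/3 hours).
The second arrival falls in the interval iff at least 2 events occur there: P(S_2 ≤ t) = P(N ≥ 2) = 1 − P(N ≤ 1) ≈ 0.7326.

0.7326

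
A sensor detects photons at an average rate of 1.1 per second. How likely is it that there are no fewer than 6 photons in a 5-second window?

0.4711

Over the interval, μ = 1.1 × 5 = 5.5 (a 5-second window = 5 seconds).
P(N ≥ 6) = 1 − P(N ≤ 5) = 1 − Σ_{j=0}^{5} e^(−μ) μ^j/j! ≈ 0.4711.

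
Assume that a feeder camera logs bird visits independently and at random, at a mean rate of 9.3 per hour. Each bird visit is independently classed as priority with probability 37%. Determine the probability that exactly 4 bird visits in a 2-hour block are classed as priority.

0.0959

Thinning: the bird visits that are classed as priority themselves form a Poisson process with rate 0.37 × 9.3 = 3.441 per hour.
Over the interval, μ = 3.441 × 2 = 6.882 (a 2-hour block = 2 hours).
P(N = 4) = e^(−6.882) · 6.882^4/4! ≈ 0.0959.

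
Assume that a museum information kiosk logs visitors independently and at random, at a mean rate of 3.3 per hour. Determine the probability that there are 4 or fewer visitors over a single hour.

0.7626

With mean μ = 3.3 per hour,
P(N ≤ 4) = Σ_{j=0}^{4} e^(−μ) μ^j/j! ≈ 0.7626.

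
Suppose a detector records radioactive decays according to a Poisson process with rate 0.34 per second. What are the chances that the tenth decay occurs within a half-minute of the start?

Over the interval, μ = 0.34 × 30 = 10.2 (a half-minute = 30 seconds).
The tenth arrival falls in the interval iff at least 10 events occur there: P(S_10 ≤ t) = P(N ≥ 10) = 1 − P(N ≤ 9) ≈ 0.5668.

0.5668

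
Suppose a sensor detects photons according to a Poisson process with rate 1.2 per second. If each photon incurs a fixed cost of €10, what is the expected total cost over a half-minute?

E[N] = 1.2 × 30 = 36 (a half-minute = 30 seconds); E[cost] = 36 × €10 = €360.

€360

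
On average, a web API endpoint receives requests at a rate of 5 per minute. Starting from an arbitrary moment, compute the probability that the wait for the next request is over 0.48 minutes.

The wait for the next event is exponential with rate λ = 5 per minute.
P(T > 0.48) = e^(−λt) = e^(−5 × 0.48) = e^(−2.4) ≈ 0.0907.

0.0907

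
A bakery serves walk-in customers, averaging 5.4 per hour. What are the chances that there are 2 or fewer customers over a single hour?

With mean μ = 5.4 per hour,
P(N ≤ 2) = Σ_{j=0}^{2} e^(−μ) μ^j/j! ≈ 0.0948.

0.0948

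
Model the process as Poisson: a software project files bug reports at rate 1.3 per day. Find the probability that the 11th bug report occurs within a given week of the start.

Over the interval, μ = 1.3 × 7 = 9.1 (a week = 7 days).
The 11th arrival falls in the interval iff at least 11 events occur there: P(S_11 ≤ t) = P(N ≥ 11) = 1 − P(N ≤ 10) ≈ 0.3059.

0.3059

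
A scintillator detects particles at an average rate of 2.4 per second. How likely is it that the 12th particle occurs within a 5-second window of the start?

0.5384

Over the interval, μ = 2.4 × 5 = 12 (a 5-second window = 5 seconds).
The 12th arrival falls in the interval iff at least 12 events occur there: P(S_12 ≤ t) = P(N ≥ 12) = 1 − P(N ≤ 11) ≈ 0.5384.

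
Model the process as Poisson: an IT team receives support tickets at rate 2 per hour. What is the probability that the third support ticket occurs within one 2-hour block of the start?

Over the interval, μ = 2 × 2 = 4 (a 2-hour block = 2 hours).
The third arrival falls in the interval iff at least 3 events occur there: P(S_3 ≤ t) = P(N ≥ 3) = 1 − P(N ≤ 2) ≈ 0.7619.

0.7619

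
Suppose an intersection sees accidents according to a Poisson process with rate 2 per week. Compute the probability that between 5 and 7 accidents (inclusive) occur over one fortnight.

0.3200

Over the interval, μ = 2 × 2 = 4 (a fortnight = 2 weeks).
P(5 ≤ N ≤ 7) = Σ_{j=5}^{7} e^(−4) · 4^j/j! ≈ 0.3200.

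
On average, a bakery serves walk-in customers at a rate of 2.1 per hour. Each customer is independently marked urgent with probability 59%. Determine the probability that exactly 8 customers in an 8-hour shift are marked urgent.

Thinning: the customers that are marked urgent themselves form a Poisson process with rate 0.59 × 2.1 = 1.239 per hour.
Over the interval, μ = 1.239 × 8 = 9.912 (an 8-hour shift = 8 hours).
P(N = 8) = e^(−9.912) · 9.912^8/8! ≈ 0.1146.

0.1146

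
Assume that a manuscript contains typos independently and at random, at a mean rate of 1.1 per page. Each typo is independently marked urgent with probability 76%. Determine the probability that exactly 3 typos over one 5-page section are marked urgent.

Thinning: the typos that are marked urgent themselves form a Poisson process with rate 0.76 × 1.1 = 0.836 per page.
Over the interval, μ = 0.836 × 5 = 4.18 (a 5-page section = 5 pages).
P(N = 3) = e^(−4.18) · 4.18^3/3! ≈ 0.1862.

0.1862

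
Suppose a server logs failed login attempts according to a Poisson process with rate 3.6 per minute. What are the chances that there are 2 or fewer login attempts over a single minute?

With mean μ = 3.6 per minute,
P(N ≤ 2) = Σ_{j=0}^{2} e^(−μ) μ^j/j! ≈ 0.3027.

0.3027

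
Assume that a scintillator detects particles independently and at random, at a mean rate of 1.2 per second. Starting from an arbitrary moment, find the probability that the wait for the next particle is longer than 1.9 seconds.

0.1023

The wait for the next event is exponential with rate λ = 1.2 per second.
P(T > 1.9) = e^(−λt) = e^(−1.2 × 1.9) = e^(−2.28) ≈ 0.1023.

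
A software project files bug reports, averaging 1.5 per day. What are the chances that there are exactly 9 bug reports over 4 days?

Over the interval, μ = 1.5 × 4 = 6 (4 days).
P(N = 9) = e^(−μ) μ^9/9! = e^(−6) · 6^9/362880 ≈ 0.0688.

0.0688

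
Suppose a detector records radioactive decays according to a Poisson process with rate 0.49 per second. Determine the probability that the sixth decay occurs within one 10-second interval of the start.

Over the interval, μ = 0.49 × 10 = 4.9 (a 10-second interval = 10 seconds).
The sixth arrival falls in the interval iff at least 6 events occur there: P(S_6 ≤ t) = P(N ≥ 6) = 1 − P(N ≤ 5) ≈ 0.3665.

0.3665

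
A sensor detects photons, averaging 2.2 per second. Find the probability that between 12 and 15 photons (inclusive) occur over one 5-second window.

Over the interval, μ = 2.2 × 5 = 11 (a 5-second window = 5 seconds).
P(12 ≤ N ≤ 15) = Σ_{j=12}^{15} e^(−11) · 11^j/j! ≈ 0.3281.

0.3281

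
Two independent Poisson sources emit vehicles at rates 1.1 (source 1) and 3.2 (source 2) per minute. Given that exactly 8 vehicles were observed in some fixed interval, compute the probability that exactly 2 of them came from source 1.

Given the total, each event is independently from source 1 with probability p = λ_1/(λ_1+λ_2) = 1.1/4.3 ≈ 0.2558.
So K ~ Binomial(8, 1.1/4.3): P(K = 2) = C(8,2) · (1.1/4.3)^2 · (3.2/4.3)^6 ≈ 0.3112.

0.3112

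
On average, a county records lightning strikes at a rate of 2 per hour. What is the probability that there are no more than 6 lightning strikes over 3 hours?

Over the interval, μ = 2 × 3 = 6 (3 hours).
P(N ≤ 6) = Σ_{j=0}^{6} e^(−μ) μ^j/j! ≈ 0.6063.

0.6063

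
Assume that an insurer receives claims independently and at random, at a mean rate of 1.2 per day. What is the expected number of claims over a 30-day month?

36

E[N] = λt = 1.2 × 30 = 36 (a 30-day month = 30 days).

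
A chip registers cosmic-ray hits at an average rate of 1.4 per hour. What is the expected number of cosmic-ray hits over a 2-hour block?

2.8

E[N] = λt = 1.4 × 2 = 2.8 (a 2-hour block = 2 hours).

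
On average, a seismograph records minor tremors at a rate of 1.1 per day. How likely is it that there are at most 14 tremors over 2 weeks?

Over the interval, μ = 1.1 × 14 = 15.4 (2 weeks = 14 days).
P(N ≤ 14) = Σ_{j=0}^{14} e^(−μ) μ^j/j! ≈ 0.4253.

0.4253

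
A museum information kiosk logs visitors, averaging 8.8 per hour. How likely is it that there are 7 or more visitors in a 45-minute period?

0.4892

Over the interval, μ = 8.8 × 0.75 = 6.6 (a 45-minute period = 0.75 hours).
P(N ≥ 7) = 1 − P(N ≤ 6) = 1 − Σ_{j=0}^{6} e^(−μ) μ^j/j! ≈ 0.4892.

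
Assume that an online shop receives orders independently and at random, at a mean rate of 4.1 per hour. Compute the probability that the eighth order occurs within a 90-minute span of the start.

Over the interval, μ = 4.1 × 1.5 = 6.15 (a 90-minute span = 1.5 hours).
The eighth arrival falls in the interval iff at least 8 events occur there: P(S_8 ≤ t) = P(N ≥ 8) = 1 − P(N ≤ 7) ≈ 0.2769.

0.2769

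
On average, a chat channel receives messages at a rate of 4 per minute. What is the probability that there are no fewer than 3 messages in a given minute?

0.7619

With mean μ = 4 per minute,
P(N ≥ 3) = 1 − P(N ≤ 2) = 1 − Σ_{j=0}^{2} e^(−μ) μ^j/j! ≈ 0.7619.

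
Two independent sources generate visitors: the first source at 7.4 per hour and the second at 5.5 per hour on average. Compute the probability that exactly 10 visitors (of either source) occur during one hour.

Independent Poisson processes superpose: combined rate λ = 7.4 + 5.5 = 12.9 per hour.
So μ = 12.9.
P(N = 10) = e^(−12.9) · 12.9^10/10! ≈ 0.0878.

0.0878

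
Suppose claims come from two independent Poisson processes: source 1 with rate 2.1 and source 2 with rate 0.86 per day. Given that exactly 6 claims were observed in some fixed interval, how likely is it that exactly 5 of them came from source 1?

Given the total, each event is independently from source 1 with probability p = λ_1/(λ_1+λ_2) = 2.1/2.96 ≈ 0.7095.
So K ~ Binomial(6, 2.1/2.96): P(K = 5) = C(6,5) · (2.1/2.96)^5 · (0.86/2.96)^1 ≈ 0.3133.

0.3133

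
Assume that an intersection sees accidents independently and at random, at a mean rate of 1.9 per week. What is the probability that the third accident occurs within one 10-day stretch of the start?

0.5099

Over the interval, μ = 1.9 × 10/7 ≈ 2.71429 (a 10-day stretch = 10/7 weeks).
The third arrival falls in the interval iff at least 3 events occur there: P(S_3 ≤ t) = P(N ≥ 3) = 1 − P(N ≤ 2) ≈ 0.5099.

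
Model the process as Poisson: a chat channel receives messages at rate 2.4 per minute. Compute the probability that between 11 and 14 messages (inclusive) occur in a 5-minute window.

Over the interval, μ = 2.4 × 5 = 12 (a 5-minute window = 5 minutes).
P(11 ≤ N ≤ 14) = Σ_{j=11}^{14} e^(−12) · 12^j/j! ≈ 0.4248.

0.4248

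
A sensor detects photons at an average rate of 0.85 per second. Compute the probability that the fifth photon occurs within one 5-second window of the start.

Over the interval, μ = 0.85 × 5 = 4.25 (a 5-second window = 5 seconds).
The fifth arrival falls in the interval iff at least 5 events occur there: P(S_5 ≤ t) = P(N ≥ 5) = 1 − P(N ≤ 4) ≈ 0.4199.

0.4199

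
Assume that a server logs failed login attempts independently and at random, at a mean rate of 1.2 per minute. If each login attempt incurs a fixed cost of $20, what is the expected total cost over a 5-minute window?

E[N] = 1.2 × 5 = 6 (a 5-minute window = 5 minutes); E[cost] = 6 × $20 = $120.

$120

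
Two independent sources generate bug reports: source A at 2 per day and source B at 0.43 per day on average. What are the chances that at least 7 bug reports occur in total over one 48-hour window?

0.2176

Independent Poisson processes superpose: combined rate λ = 2 + 0.43 = 2.43 per day.
Over the interval, μ = 2.43 × 2 = 4.86 (a 48-hour window = 2 days).
P(N ≥ 7) = 1 − P(N ≤ 6) ≈ 0.2176.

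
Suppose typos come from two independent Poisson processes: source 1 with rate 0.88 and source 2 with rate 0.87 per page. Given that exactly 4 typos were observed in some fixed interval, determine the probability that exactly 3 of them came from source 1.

Given the total, each event is independently from source 1 with probability p = λ_1/(λ_1+λ_2) = 0.88/1.75 ≈ 0.5029.
So K ~ Binomial(4, 0.88/1.75): P(K = 3) = C(4,3) · (0.88/1.75)^3 · (0.87/1.75)^1 ≈ 0.2529.

0.2529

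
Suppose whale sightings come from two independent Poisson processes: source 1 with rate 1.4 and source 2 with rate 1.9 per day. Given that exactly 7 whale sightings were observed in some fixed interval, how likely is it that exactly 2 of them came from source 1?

Given the total, each event is independently from source 1 with probability p = λ_1/(λ_1+λ_2) = 1.4/3.3 ≈ 0.4242.
So K ~ Binomial(7, 1.4/3.3): P(K = 2) = C(7,2) · (1.4/3.3)^2 · (1.9/3.3)^5 ≈ 0.2391.

0.2391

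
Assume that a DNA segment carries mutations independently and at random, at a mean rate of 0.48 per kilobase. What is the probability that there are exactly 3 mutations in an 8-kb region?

0.2028

Over the interval, μ = 0.48 × 8 = 3.84 (an 8-kb region = 8 kilobases).
P(N = 3) = e^(−μ) μ^3/3! = e^(−3.84) · 3.84^3/6 ≈ 0.2028.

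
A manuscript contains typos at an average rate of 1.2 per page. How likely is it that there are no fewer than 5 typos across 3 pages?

0.2936

Over the interval, μ = 1.2 × 3 = 3.6 (3 pages).
P(N ≥ 5) = 1 − P(N ≤ 4) = 1 − Σ_{j=0}^{4} e^(−μ) μ^j/j! ≈ 0.2936.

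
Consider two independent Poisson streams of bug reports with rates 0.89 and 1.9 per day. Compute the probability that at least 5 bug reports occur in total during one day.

Independent Poisson processes superpose: combined rate λ = 0.89 + 1.9 = 2.79 per day.
So μ = 2.79.
P(N ≥ 5) = 1 − P(N ≤ 4) ≈ 0.1508.

0.1508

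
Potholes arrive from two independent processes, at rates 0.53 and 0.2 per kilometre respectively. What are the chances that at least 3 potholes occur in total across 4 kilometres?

Independent Poisson processes superpose: combined rate λ = 0.53 + 0.2 = 0.73 per kilometre.
Over the interval, μ = 0.73 × 4 = 2.92 (4 kilometres).
P(N ≥ 3) = 1 − P(N ≤ 2) ≈ 0.5586.

0.5586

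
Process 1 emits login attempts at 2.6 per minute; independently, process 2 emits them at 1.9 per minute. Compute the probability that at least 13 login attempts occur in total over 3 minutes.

0.5907

Independent Poisson processes superpose: combined rate λ = 2.6 + 1.9 = 4.5 per minute.
Over the interval, μ = 4.5 × 3 = 13.5 (3 minutes).
P(N ≥ 13) = 1 − P(N ≤ 12) ≈ 0.5907.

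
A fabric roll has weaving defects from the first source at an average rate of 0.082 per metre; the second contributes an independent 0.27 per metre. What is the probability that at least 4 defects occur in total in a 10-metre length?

0.4677

Independent Poisson processes superpose: combined rate λ = 0.082 + 0.27 = 0.352 per metre.
Over the interval, μ = 0.352 × 10 = 3.52 (a 10-metre length = 10 metres).
P(N ≥ 4) = 1 − P(N ≤ 3) ≈ 0.4677.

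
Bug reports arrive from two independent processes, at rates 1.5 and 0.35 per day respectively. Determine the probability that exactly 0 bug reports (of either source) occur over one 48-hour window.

0.0247

Independent Poisson processes superpose: combined rate λ = 1.5 + 0.35 = 1.85 per day.
Over the interval, μ = 1.85 × 2 = 3.7 (a 48-hour window = 2 days).
P(N = 0) = e^(−3.7) · 3.7^0/0! ≈ 0.0247.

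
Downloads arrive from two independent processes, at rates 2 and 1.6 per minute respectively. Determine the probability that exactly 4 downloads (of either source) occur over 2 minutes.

Independent Poisson processes superpose: combined rate λ = 2 + 1.6 = 3.6 per minute.
Over the interval, μ = 3.6 × 2 = 7.2 (2 minutes).
P(N = 4) = e^(−7.2) · 7.2^4/4! ≈ 0.0836.

0.0836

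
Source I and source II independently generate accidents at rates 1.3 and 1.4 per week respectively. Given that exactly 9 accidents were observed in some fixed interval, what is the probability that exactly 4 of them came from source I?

Given the total, each event is independently from source I with probability p = λ_I/(λ_I+λ_II) = 1.3/2.7 ≈ 0.4815.
So K ~ Binomial(9, 1.3/2.7): P(K = 4) = C(9,4) · (1.3/2.7)^4 · (1.4/2.7)^5 ≈ 0.2538.

0.2538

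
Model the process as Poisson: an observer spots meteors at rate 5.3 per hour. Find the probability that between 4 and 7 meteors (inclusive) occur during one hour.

With mean μ = 5.3 per hour,
P(4 ≤ N ≤ 7) = Σ_{j=4}^{7} e^(−5.3) · 5.3^j/j! ≈ 0.6081.

0.6081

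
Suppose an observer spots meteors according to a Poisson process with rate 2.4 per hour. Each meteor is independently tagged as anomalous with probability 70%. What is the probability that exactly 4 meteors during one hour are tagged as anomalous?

Thinning: the meteors that are tagged as anomalous themselves form a Poisson process with rate 0.7 × 2.4 = 1.68 per hour.
So μ = 1.68.
P(N = 4) = e^(−1.68) · 1.68^4/4! ≈ 0.0619.

0.0619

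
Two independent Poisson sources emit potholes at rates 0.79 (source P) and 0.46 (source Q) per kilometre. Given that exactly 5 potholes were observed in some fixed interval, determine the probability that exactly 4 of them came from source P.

0.2936

Given the total, each event is independently from source P with probability p = λ_P/(λ_P+λ_Q) = 0.79/1.25 = 0.6320.
So K ~ Binomial(5, 0.79/1.25): P(K = 4) = C(5,4) · (0.79/1.25)^4 · (0.46/1.25)^1 ≈ 0.2936.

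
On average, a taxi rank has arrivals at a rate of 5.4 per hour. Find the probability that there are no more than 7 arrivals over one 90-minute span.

Over the interval, μ = 5.4 × 1.5 = 8.1 (a 90-minute span = 1.5 hours).
P(N ≤ 7) = Σ_{j=0}^{7} e^(−μ) μ^j/j! ≈ 0.4391.

0.4391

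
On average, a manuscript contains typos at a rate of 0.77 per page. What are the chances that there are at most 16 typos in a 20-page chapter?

0.6253

Over the interval, μ = 0.77 × 20 = 15.4 (a 20-page chapter = 20 pages).
P(N ≤ 16) = Σ_{j=0}^{16} e^(−μ) μ^j/j! ≈ 0.6253.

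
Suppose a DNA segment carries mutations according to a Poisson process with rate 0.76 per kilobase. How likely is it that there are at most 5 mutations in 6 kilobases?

Over the interval, μ = 0.76 × 6 = 4.56 (6 kilobases).
P(N ≤ 5) = Σ_{j=0}^{5} e^(−μ) μ^j/j! ≈ 0.6926.

0.6926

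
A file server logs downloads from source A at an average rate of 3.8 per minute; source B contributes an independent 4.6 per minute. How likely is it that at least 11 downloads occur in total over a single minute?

0.2257

Independent Poisson processes superpose: combined rate λ = 3.8 + 4.6 = 8.4 per minute.
So μ = 8.4.
P(N ≥ 11) = 1 − P(N ≤ 10) ≈ 0.2257.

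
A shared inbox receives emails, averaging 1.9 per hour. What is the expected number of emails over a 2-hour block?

3.8

E[N] = λt = 1.9 × 2 = 3.8 (a 2-hour block = 2 hours).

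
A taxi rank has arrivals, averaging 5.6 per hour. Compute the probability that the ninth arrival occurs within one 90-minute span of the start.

0.4631

Over the interval, μ = 5.6 × 1.5 = 8.4 (a 90-minute span = 1.5 hours).
The ninth arrival falls in the interval iff at least 9 events occur there: P(S_9 ≤ t) = P(N ≥ 9) = 1 − P(N ≤ 8) ≈ 0.4631.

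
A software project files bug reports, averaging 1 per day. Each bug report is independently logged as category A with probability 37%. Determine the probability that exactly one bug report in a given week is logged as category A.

Thinning: the bug reports that are logged as category A themselves form a Poisson process with rate 0.37 × 1 = 0.37 per day.
Over the interval, μ = 0.37 × 7 = 2.59 (a week = 7 days).
P(N = 1) = e^(−2.59) · 2.59^1/1! ≈ 0.1943.

0.1943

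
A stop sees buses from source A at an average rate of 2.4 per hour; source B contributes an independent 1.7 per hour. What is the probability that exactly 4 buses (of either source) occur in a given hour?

0.1951

Independent Poisson processes superpose: combined rate λ = 2.4 + 1.7 = 4.1 per hour.
So μ = 4.1.
P(N = 4) = e^(−4.1) · 4.1^4/4! ≈ 0.1951.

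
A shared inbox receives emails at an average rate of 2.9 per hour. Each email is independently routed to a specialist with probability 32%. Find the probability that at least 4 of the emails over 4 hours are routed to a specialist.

0.5083

Thinning: the emails that are routed to a specialist themselves form a Poisson process with rate 0.32 × 2.9 = 0.928 per hour.
Over the interval, μ = 0.928 × 4 = 3.712 (4 hours).
P(N ≥ 4) = 1 − P(N ≤ 3) ≈ 0.5083.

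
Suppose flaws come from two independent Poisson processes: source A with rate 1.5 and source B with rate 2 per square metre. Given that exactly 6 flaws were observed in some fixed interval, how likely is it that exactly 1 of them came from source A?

0.1567

Given the total, each event is independently from source A with probability p = λ_A/(λ_A+λ_B) = 1.5/3.5 ≈ 0.4286.
So K ~ Binomial(6, 1.5/3.5): P(K = 1) = C(6,1) · (1.5/3.5)^1 · (2/3.5)^5 ≈ 0.1567.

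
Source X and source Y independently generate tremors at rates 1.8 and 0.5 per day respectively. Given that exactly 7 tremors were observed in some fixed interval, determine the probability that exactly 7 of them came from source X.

Given the total, each event is independently from source X with probability p = λ_X/(λ_X+λ_Y) = 1.8/2.3 ≈ 0.7826.
So K ~ Binomial(7, 1.8/2.3): P(K = 7) = C(7,7) · (1.8/2.3)^7 · (0.5/2.3)^0 ≈ 0.1798.

0.1798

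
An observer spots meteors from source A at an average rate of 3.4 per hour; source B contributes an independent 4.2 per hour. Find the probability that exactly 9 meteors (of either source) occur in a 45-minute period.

0.0586

Independent Poisson processes superpose: combined rate λ = 3.4 + 4.2 = 7.6 per hour.
Over the interval, μ = 7.6 × 0.75 = 5.7 (a 45-minute period = 0.75 hours).
P(N = 9) = e^(−5.7) · 5.7^9/9! ≈ 0.0586.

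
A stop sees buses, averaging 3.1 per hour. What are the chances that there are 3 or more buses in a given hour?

With mean μ = 3.1 per hour,
P(N ≥ 3) = 1 − P(N ≤ 2) = 1 − Σ_{j=0}^{2} e^(−μ) μ^j/j! ≈ 0.5988.

0.5988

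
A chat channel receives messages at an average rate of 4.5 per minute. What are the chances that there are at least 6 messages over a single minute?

With mean μ = 4.5 per minute,
P(N ≥ 6) = 1 − P(N ≤ 5) = 1 − Σ_{j=0}^{5} e^(−μ) μ^j/j! ≈ 0.2971.

0.2971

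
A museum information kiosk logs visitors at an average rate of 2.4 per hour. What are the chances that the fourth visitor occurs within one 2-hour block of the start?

0.7058

Over the interval, μ = 2.4 × 2 = 4.8 (a 2-hour block = 2 hours).
The fourth arrival falls in the interval iff at least 4 events occur there: P(S_4 ≤ t) = P(N ≥ 4) = 1 − P(N ≤ 3) ≈ 0.7058.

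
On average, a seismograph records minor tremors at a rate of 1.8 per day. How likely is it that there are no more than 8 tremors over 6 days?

Over the interval, μ = 1.8 × 6 = 10.8 (6 days).
P(N ≤ 8) = Σ_{j=0}^{8} e^(−μ) μ^j/j! ≈ 0.2502.

0.2502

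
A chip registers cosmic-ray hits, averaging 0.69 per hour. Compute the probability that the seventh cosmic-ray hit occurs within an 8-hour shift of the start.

Over the interval, μ = 0.69 × 8 = 5.52 (an 8-hour shift = 8 hours).
The seventh arrival falls in the interval iff at least 7 events occur there: P(S_7 ≤ t) = P(N ≥ 7) = 1 − P(N ≤ 6) ≈ 0.3171.

0.3171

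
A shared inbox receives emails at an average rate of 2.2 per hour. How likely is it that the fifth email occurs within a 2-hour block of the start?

Over the interval, μ = 2.2 × 2 = 4.4 (a 2-hour block = 2 hours).
The fifth arrival falls in the interval iff at least 5 events occur there: P(S_5 ≤ t) = P(N ≥ 5) = 1 − P(N ≤ 4) ≈ 0.4488.

0.4488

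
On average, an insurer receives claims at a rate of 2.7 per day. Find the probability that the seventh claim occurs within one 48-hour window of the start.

0.2983

Over the interval, μ = 2.7 × 2 = 5.4 (a 48-hour window = 2 days).
The seventh arrival falls in the interval iff at least 7 events occur there: P(S_7 ≤ t) = P(N ≥ 7) = 1 − P(N ≤ 6) ≈ 0.2983.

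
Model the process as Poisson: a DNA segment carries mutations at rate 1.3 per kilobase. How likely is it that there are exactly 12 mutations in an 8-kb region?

0.1017

Over the interval, μ = 1.3 × 8 = 10.4 (an 8-kb region = 8 kilobases).
P(N = 12) = e^(−μ) μ^12/12! = e^(−10.4) · 10.4^12/479001600 ≈ 0.1017.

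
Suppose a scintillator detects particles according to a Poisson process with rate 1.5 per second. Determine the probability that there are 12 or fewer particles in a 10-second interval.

Over the interval, μ = 1.5 × 10 = 15 (a 10-second interval = 10 seconds).
P(N ≤ 12) = Σ_{j=0}^{12} e^(−μ) μ^j/j! ≈ 0.2676.

0.2676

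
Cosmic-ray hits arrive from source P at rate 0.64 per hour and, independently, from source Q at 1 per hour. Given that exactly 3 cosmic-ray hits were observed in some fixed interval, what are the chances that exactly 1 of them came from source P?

0.4353

Given the total, each event is independently from source P with probability p = λ_P/(λ_P+λ_Q) = 0.64/1.64 ≈ 0.3902.
So K ~ Binomial(3, 0.64/1.64): P(K = 1) = C(3,1) · (0.64/1.64)^1 · (1/1.64)^2 ≈ 0.4353.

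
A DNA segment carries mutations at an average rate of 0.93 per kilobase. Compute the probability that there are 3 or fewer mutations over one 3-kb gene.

0.6942

Over the interval, μ = 0.93 × 3 = 2.79 (a 3-kb gene = 3 kilobases).
P(N ≤ 3) = Σ_{j=0}^{3} e^(−μ) μ^j/j! ≈ 0.6942.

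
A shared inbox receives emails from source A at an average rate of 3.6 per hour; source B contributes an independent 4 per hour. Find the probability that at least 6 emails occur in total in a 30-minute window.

0.1844

Independent Poisson processes superpose: combined rate λ = 3.6 + 4 = 7.6 per hour.
Over the interval, μ = 7.6 × 0.5 = 3.8 (a 30-minute window = 0.5 hours).
P(N ≥ 6) = 1 − P(N ≤ 5) ≈ 0.1844.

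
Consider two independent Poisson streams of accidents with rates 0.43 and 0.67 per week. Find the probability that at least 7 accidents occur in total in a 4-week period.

Independent Poisson processes superpose: combined rate λ = 0.43 + 0.67 = 1.1 per week.
Over the interval, μ = 1.1 × 4 = 4.4 (a 4-week period = 4 weeks).
P(N ≥ 7) = 1 − P(N ≤ 6) ≈ 0.1564.

0.1564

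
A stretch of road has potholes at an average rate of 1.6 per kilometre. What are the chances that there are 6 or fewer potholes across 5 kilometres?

0.3134

Over the interval, μ = 1.6 × 5 = 8 (5 kilometres).
P(N ≤ 6) = Σ_{j=0}^{6} e^(−μ) μ^j/j! ≈ 0.3134.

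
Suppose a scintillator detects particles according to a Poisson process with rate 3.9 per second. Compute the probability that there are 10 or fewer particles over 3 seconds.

Over the interval, μ = 3.9 × 3 = 11.7 (3 seconds).
P(N ≤ 10) = Σ_{j=0}^{10} e^(−μ) μ^j/j! ≈ 0.3794.

0.3794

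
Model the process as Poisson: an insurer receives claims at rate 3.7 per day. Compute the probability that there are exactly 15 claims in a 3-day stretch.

Over the interval, μ = 3.7 × 3 = 11.1 (a 3-day stretch = 3 days).
P(N = 15) = e^(−μ) μ^15/15! = e^(−11.1) · 11.1^15/1307674368000 ≈ 0.0553.

0.0553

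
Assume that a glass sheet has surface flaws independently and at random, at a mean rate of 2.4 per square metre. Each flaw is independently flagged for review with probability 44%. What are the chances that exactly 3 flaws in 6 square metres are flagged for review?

Thinning: the flaws that are flagged for review themselves form a Poisson process with rate 0.44 × 2.4 = 1.056 per square metre.
Over the interval, μ = 1.056 × 6 = 6.336 (6 square metres).
P(N = 3) = e^(−6.336) · 6.336^3/3! ≈ 0.0751.

0.0751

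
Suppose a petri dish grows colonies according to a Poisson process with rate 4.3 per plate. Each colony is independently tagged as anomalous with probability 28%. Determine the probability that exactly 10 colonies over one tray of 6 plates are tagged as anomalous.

0.0777

Thinning: the colonies that are tagged as anomalous themselves form a Poisson process with rate 0.28 × 4.3 = 1.204 per plate.
Over the interval, μ = 1.204 × 6 = 7.224 (a tray of 6 plates = 6 plates).
P(N = 10) = e^(−7.224) · 7.224^10/10! ≈ 0.0777.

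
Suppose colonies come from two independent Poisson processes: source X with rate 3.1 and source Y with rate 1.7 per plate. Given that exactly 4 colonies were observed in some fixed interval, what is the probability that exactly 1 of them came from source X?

Given the total, each event is independently from source X with probability p = λ_X/(λ_X+λ_Y) = 3.1/4.8 ≈ 0.6458.
So K ~ Binomial(4, 3.1/4.8): P(K = 1) = C(4,1) · (3.1/4.8)^1 · (1.7/4.8)^3 ≈ 0.1148.

0.1148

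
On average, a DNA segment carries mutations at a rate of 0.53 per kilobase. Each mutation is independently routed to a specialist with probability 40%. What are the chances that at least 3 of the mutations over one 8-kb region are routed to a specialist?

0.2417

Thinning: the mutations that are routed to a specialist themselves form a Poisson process with rate 0.4 × 0.53 = 0.212 per kilobase.
Over the interval, μ = 0.212 × 8 = 1.696 (an 8-kb region = 8 kilobases).
P(N ≥ 3) = 1 − P(N ≤ 2) ≈ 0.2417.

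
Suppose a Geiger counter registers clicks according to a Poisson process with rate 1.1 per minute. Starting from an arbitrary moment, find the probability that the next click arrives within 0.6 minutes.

0.4831

Inter-arrival times are exponential with rate λ = 1.1 per minute.
P(T ≤ 0.6) = 1 − e^(−λt) = 1 − e^(−1.1 × 0.6) = 1 − e^(−0.66) ≈ 0.4831.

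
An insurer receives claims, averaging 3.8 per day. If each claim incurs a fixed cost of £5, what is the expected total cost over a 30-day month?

£570

E[N] = 3.8 × 30 = 114 (a 30-day month = 30 days); E[cost] = 114 × £5 = £570.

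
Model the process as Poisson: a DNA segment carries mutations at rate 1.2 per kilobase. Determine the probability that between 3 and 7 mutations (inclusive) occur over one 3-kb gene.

Over the interval, μ = 1.2 × 3 = 3.6 (a 3-kb gene = 3 kilobases).
P(3 ≤ N ≤ 7) = Σ_{j=3}^{7} e^(−3.6) · 3.6^j/j! ≈ 0.6665.

0.6665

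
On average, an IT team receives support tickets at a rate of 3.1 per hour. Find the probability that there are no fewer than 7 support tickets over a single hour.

0.0388

With mean μ = 3.1 per hour,
P(N ≥ 7) = 1 − P(N ≤ 6) = 1 − Σ_{j=0}^{6} e^(−μ) μ^j/j! ≈ 0.0388.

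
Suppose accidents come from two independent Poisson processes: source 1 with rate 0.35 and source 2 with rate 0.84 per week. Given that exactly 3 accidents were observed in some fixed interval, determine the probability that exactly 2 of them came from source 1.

Given the total, each event is independently from source 1 with probability p = λ_1/(λ_1+λ_2) = 0.35/1.19 ≈ 0.2941.
So K ~ Binomial(3, 0.35/1.19): P(K = 2) = C(3,2) · (0.35/1.19)^2 · (0.84/1.19)^1 ≈ 0.1832.

0.1832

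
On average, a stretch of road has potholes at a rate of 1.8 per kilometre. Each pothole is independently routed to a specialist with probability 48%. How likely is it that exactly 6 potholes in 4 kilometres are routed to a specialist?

0.0747

Thinning: the potholes that are routed to a specialist themselves form a Poisson process with rate 0.48 × 1.8 = 0.864 per kilometre.
Over the interval, μ = 0.864 × 4 = 3.456 (4 kilometres).
P(N = 6) = e^(−3.456) · 3.456^6/6! ≈ 0.0747.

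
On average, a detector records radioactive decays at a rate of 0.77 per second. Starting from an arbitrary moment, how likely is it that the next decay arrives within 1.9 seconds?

0.7685

Inter-arrival times are exponential with rate λ = 0.77 per second.
P(T ≤ 1.9) = 1 − e^(−λt) = 1 − e^(−0.77 × 1.9) = 1 − e^(−1.463) ≈ 0.7685.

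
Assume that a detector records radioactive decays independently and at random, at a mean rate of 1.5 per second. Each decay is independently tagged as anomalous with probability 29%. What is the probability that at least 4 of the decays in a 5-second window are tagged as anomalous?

Thinning: the decays that are tagged as anomalous themselves form a Poisson process with rate 0.29 × 1.5 = 0.435 per second.
Over the interval, μ = 0.435 × 5 = 2.175 (a 5-second window = 5 seconds).
P(N ≥ 4) = 1 − P(N ≤ 3) ≈ 0.1758.

0.1758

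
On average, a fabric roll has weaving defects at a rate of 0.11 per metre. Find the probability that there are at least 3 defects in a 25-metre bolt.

0.5185

Over the interval, μ = 0.11 × 25 = 2.75 (a 25-metre bolt = 25 metres).
P(N ≥ 3) = 1 − P(N ≤ 2) = 1 − Σ_{j=0}^{2} e^(−μ) μ^j/j! ≈ 0.5185.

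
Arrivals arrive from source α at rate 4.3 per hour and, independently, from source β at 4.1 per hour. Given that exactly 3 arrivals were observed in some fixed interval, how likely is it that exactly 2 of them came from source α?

0.3837

Given the total, each event is independently from source α with probability p = λ_α/(λ_α+λ_β) = 4.3/8.4 ≈ 0.5119.
So K ~ Binomial(3, 4.3/8.4): P(K = 2) = C(3,2) · (4.3/8.4)^2 · (4.1/8.4)^1 ≈ 0.3837.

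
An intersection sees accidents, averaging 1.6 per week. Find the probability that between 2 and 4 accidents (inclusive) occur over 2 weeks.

Over the interval, μ = 1.6 × 2 = 3.2 (2 weeks).
P(2 ≤ N ≤ 4) = Σ_{j=2}^{4} e^(−3.2) · 3.2^j/j! ≈ 0.6094.

0.6094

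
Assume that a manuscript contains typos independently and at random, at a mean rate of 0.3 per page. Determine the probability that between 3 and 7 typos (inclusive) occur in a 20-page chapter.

Over the interval, μ = 0.3 × 20 = 6 (a 20-page chapter = 20 pages).
P(3 ≤ N ≤ 7) = Σ_{j=3}^{7} e^(−6) · 6^j/j! ≈ 0.6820.

0.6820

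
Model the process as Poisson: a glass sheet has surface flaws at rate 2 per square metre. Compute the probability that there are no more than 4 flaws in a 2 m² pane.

0.6288

Over the interval, μ = 2 × 2 = 4 (a 2 m² pane = 2 square metres).
P(N ≤ 4) = Σ_{j=0}^{4} e^(−μ) μ^j/j! ≈ 0.6288.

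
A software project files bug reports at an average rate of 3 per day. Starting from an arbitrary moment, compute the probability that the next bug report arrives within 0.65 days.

0.8577

Inter-arrival times are exponential with rate λ = 3 per day.
P(T ≤ 0.65) = 1 − e^(−λt) = 1 − e^(−3 × 0.65) = 1 − e^(−1.95) ≈ 0.8577.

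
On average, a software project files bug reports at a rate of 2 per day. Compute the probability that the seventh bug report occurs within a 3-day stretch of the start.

0.3937

Over the interval, μ = 2 × 3 = 6 (a 3-day stretch = 3 days).
The seventh arrival falls in the interval iff at least 7 events occur there: P(S_7 ≤ t) = P(N ≥ 7) = 1 − P(N ≤ 6) ≈ 0.3937.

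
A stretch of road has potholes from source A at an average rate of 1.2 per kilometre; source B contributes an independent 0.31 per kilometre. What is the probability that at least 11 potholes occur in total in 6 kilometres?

Independent Poisson processes superpose: combined rate λ = 1.2 + 0.31 = 1.51 per kilometre.
Over the interval, μ = 1.51 × 6 = 9.06 (6 kilometres).
P(N ≥ 11) = 1 − P(N ≤ 10) ≈ 0.3011.

0.3011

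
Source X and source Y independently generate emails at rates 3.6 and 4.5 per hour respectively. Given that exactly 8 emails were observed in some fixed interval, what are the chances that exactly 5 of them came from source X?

0.1665

Given the total, each event is independently from source X with probability p = λ_X/(λ_X+λ_Y) = 3.6/8.1 ≈ 0.4444.
So K ~ Binomial(8, 3.6/8.1): P(K = 5) = C(8,5) · (3.6/8.1)^5 · (4.5/8.1)^3 ≈ 0.1665.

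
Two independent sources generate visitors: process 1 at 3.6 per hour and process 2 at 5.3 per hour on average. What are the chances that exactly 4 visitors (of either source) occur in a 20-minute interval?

Independent Poisson processes superpose: combined rate λ = 3.6 + 5.3 = 8.9 per hour.
Over the interval, μ = 8.9 × 1/3 ≈ 2.96667 (a 20-minute interval = 1/3 hours).
P(N = 4) = e^(−2.96667) · 2.96667^4/4! ≈ 0.1661.

0.1661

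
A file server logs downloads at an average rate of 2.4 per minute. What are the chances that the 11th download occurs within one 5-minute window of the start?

0.6528

Over the interval, μ = 2.4 × 5 = 12 (a 5-minute window = 5 minutes).
The 11th arrival falls in the interval iff at least 11 events occur there: P(S_11 ≤ t) = P(N ≥ 11) = 1 − P(N ≤ 10) ≈ 0.6528.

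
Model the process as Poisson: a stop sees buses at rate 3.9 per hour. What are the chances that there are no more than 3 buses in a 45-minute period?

0.6640

Over the interval, μ = 3.9 × 0.75 = 2.925 (a 45-minute period = 0.75 hours).
P(N ≤ 3) = Σ_{j=0}^{3} e^(−μ) μ^j/j! ≈ 0.6640.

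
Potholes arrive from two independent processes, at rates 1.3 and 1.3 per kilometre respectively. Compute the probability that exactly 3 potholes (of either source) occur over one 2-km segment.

Independent Poisson processes superpose: combined rate λ = 1.3 + 1.3 = 2.6 per kilometre.
Over the interval, μ = 2.6 × 2 = 5.2 (a 2-km segment = 2 kilometres).
P(N = 3) = e^(−5.2) · 5.2^3/3! ≈ 0.1293.

0.1293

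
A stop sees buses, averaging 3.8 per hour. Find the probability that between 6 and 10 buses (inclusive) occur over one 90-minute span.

Over the interval, μ = 3.8 × 1.5 = 5.7 (a 90-minute span = 1.5 hours).
P(6 ≤ N ≤ 10) = Σ_{j=6}^{10} e^(−5.7) · 5.7^j/j! ≈ 0.4736.

0.4736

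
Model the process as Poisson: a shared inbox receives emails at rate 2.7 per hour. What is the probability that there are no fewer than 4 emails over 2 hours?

Over the interval, μ = 2.7 × 2 = 5.4 (2 hours).
P(N ≥ 4) = 1 − P(N ≤ 3) = 1 − Σ_{j=0}^{3} e^(−μ) μ^j/j! ≈ 0.7867.

0.7867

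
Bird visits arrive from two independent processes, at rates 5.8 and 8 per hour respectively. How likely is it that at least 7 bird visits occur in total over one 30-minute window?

0.5353

Independent Poisson processes superpose: combined rate λ = 5.8 + 8 = 13.8 per hour.
Over the interval, μ = 13.8 × 0.5 = 6.9 (a 30-minute window = 0.5 hours).
P(N ≥ 7) = 1 − P(N ≤ 6) ≈ 0.5353.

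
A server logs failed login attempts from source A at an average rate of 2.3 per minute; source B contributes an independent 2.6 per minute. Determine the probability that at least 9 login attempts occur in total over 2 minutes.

Independent Poisson processes superpose: combined rate λ = 2.3 + 2.6 = 4.9 per minute.
Over the interval, μ = 4.9 × 2 = 9.8 (2 minutes).
P(N ≥ 9) = 1 − P(N ≤ 8) ≈ 0.6442.

0.6442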